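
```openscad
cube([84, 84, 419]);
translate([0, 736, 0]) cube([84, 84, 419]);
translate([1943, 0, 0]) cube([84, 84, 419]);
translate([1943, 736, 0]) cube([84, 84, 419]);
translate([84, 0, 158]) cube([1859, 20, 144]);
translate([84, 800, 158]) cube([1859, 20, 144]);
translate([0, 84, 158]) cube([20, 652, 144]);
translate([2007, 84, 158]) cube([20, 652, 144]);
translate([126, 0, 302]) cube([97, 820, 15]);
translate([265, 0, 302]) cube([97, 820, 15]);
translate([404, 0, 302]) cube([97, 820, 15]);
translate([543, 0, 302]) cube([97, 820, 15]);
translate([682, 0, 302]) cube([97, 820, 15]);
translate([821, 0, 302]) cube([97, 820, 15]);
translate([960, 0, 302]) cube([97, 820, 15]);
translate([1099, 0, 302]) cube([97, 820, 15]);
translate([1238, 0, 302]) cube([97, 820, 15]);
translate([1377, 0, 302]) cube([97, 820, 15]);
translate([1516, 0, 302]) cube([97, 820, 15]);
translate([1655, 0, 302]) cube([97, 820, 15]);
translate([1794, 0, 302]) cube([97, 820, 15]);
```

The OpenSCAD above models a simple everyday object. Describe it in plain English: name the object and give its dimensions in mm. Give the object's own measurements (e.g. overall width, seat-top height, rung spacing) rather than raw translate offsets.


A bed frame 2027 mm long (x) by 820 mm wide (y). Four 84×84 mm corner posts, 419 mm tall, at the corners of the footprint. Four rails of 20 mm thickness and 144 mm height run between adjacent posts with their undersides at z = 158 mm, their outer faces flush with the outside of the frame (the two x-running rails run between the posts' inner faces; the two y-running rails run between the posts' inner faces). 13 slats, each 97 mm wide (x) and 15 mm thick, lie across the top of the two x-running rails, running the full 820 mm width of the frame in y; along x they sit between the end posts with a 42 mm gap after the −x posts and between neighbouring slats, leaving 52 mm before the +x posts.


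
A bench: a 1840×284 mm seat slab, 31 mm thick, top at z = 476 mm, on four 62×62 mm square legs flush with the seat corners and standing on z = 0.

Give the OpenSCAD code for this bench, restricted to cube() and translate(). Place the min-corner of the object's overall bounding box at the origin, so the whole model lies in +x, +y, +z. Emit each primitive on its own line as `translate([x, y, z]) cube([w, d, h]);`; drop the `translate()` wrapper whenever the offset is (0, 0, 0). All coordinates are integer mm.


translate([0, 0, 445]) cube([1840, 284, 31]);
cube([62, 62, 445]);
translate([0, 222, 0]) cube([62, 62, 445]);
translate([1778, 0, 0]) cube([62, 62, 445]);
translate([1778, 222, 0]) cube([62, 62, 445]);


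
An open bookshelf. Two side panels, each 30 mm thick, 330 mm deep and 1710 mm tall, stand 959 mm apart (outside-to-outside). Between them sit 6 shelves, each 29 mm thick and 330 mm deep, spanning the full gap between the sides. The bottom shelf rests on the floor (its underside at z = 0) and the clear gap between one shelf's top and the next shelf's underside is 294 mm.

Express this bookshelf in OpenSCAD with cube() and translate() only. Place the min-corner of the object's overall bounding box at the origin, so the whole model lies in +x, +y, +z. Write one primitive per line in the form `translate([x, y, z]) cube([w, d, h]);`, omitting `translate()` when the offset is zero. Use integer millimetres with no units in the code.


cube([30, 330, 1710]);
translate([929, 0, 0]) cube([30, 330, 1710]);
translate([30, 0, 0]) cube([899, 330, 29]);
translate([30, 0, 323]) cube([899, 330, 29]);
translate([30, 0, 646]) cube([899, 330, 29]);
translate([30, 0, 969]) cube([899, 330, 29]);
translate([30, 0, 1292]) cube([899, 330, 29]);
translate([30, 0, 1615]) cube([899, 330, 29]);


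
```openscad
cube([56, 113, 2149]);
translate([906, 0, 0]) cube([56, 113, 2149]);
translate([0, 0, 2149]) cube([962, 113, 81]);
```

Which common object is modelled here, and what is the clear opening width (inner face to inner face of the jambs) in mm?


A door frame. The clear opening width is 850 mm.

Two 2149 mm tall posts with a header on top — a door frame. The left jamb is 56 mm wide at x = 0; the right jamb starts at x = 906. The clear opening is 906 − 56 = 850 mm.


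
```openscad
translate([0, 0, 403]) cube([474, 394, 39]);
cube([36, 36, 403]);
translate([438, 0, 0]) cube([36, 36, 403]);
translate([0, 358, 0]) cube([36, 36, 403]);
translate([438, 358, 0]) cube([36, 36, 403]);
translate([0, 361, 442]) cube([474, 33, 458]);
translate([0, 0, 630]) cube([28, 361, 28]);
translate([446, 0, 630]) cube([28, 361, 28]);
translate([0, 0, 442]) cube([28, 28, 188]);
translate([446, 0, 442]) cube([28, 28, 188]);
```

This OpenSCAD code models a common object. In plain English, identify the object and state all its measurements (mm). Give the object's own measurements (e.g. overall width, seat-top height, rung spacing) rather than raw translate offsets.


A chair. The seat is a 474×394×39 mm slab with its top at z = 442 mm, on four 36×36 mm corner legs (flush with the seat edges, standing on z = 0). A flat backrest 33 mm thick, 458 mm tall, spans the full seat width and rises from the seat top along its +y edge, rear face flush with the rear of the seat. Two armrests of 28×28 mm section run along each side from the seat's front edge to the front of the backrest, top faces 216 mm above the seat top and outer faces flush with the seat's x-edges; a 28×28 mm post under the front of each armrest stands on the seat at the front corner.


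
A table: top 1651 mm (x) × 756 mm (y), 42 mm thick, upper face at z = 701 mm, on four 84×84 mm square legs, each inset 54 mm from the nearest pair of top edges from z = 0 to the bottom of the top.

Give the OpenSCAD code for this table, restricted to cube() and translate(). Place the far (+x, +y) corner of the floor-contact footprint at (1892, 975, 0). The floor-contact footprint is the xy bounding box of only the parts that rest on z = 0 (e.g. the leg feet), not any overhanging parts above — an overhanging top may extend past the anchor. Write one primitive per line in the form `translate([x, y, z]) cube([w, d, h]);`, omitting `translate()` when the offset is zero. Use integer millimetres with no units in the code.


translate([295, 273, 659]) cube([1651, 756, 42]);
translate([349, 327, 0]) cube([84, 84, 659]);
translate([1808, 327, 0]) cube([84, 84, 659]);
translate([349, 891, 0]) cube([84, 84, 659]);
translate([1808, 891, 0]) cube([84, 84, 659]);


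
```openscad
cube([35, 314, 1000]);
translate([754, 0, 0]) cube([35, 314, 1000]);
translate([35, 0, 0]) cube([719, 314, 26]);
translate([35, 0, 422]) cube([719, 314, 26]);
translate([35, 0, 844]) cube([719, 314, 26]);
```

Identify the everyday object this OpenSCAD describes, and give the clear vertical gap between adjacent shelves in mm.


A bookshelf. The clear shelf gap is 396 mm.

Two tall side panels with 3 horizontal boards between them — a bookshelf. The first two shelf undersides are at z = 0 and z = 422; with shelf thickness 26, the clear gap is 422 − 0 − 26 = 396 mm.


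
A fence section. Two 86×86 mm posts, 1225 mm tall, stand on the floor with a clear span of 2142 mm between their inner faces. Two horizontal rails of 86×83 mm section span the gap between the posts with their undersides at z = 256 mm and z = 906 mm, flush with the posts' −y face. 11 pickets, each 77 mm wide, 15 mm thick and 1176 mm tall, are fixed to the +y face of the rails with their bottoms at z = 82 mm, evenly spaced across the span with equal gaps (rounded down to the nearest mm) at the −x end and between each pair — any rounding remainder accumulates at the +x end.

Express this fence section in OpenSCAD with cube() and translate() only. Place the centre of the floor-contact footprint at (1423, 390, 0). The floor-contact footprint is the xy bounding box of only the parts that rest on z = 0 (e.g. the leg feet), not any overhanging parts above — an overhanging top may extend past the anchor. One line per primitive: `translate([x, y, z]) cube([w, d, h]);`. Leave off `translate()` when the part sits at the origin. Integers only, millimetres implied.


translate([266, 347, 0]) cube([86, 86, 1225]);
translate([2494, 347, 0]) cube([86, 86, 1225]);
translate([352, 347, 256]) cube([2142, 86, 83]);
translate([352, 347, 906]) cube([2142, 86, 83]);
translate([459, 433, 82]) cube([77, 15, 1176]);
translate([643, 433, 82]) cube([77, 15, 1176]);
translate([827, 433, 82]) cube([77, 15, 1176]);
translate([1011, 433, 82]) cube([77, 15, 1176]);
translate([1195, 433, 82]) cube([77, 15, 1176]);
translate([1379, 433, 82]) cube([77, 15, 1176]);
translate([1563, 433, 82]) cube([77, 15, 1176]);
translate([1747, 433, 82]) cube([77, 15, 1176]);
translate([1931, 433, 82]) cube([77, 15, 1176]);
translate([2115, 433, 82]) cube([77, 15, 1176]);
translate([2299, 433, 82]) cube([77, 15, 1176]);


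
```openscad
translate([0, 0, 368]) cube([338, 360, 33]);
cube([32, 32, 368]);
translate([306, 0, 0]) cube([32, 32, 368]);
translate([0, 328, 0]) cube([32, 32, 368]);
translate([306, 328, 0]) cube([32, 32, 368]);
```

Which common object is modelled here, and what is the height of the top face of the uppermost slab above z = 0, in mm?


A stool. The seat height is 401 mm.

A 338×360×33 slab at z = 368 on four corner posts — a stool. The seat top is 368 + 33 = 401 mm.


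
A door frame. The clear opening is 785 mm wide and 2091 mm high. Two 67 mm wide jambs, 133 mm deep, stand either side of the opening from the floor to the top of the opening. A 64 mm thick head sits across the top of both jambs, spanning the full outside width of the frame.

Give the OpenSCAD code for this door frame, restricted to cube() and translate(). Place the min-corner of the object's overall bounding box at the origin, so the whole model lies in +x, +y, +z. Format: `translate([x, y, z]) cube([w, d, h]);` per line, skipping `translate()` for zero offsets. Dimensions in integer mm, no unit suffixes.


cube([67, 133, 2091]);
translate([852, 0, 0]) cube([67, 133, 2091]);
translate([0, 0, 2091]) cube([919, 133, 64]);


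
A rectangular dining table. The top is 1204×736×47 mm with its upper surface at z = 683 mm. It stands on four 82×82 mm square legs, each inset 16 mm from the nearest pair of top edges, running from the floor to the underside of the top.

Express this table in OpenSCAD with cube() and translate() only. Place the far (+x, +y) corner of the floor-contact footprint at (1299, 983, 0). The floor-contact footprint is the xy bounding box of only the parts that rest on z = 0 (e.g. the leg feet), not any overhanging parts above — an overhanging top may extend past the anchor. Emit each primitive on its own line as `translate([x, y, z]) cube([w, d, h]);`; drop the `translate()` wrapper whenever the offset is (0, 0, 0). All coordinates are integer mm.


translate([111, 263, 636]) cube([1204, 736, 47]);
translate([127, 279, 0]) cube([82, 82, 636]);
translate([1217, 279, 0]) cube([82, 82, 636]);
translate([127, 901, 0]) cube([82, 82, 636]);
translate([1217, 901, 0]) cube([82, 82, 636]);


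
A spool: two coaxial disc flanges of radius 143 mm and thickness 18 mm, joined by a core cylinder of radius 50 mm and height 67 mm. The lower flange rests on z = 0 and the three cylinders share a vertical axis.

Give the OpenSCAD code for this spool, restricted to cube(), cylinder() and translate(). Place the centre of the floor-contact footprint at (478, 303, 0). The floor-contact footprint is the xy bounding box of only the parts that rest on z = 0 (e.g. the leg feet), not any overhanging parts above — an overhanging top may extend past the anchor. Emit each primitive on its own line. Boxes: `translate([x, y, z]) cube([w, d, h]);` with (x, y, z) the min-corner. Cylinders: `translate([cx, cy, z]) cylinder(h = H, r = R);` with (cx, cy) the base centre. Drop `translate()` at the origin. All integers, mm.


translate([478, 303, 0]) cylinder(h = 18, r = 143);
translate([478, 303, 18]) cylinder(h = 67, r = 50);
translate([478, 303, 85]) cylinder(h = 18, r = 143);


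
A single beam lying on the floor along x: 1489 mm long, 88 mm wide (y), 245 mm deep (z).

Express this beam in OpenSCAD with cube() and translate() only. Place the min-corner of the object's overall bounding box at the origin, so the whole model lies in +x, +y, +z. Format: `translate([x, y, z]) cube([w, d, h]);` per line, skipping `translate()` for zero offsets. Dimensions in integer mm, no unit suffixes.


cube([1489, 88, 245]);


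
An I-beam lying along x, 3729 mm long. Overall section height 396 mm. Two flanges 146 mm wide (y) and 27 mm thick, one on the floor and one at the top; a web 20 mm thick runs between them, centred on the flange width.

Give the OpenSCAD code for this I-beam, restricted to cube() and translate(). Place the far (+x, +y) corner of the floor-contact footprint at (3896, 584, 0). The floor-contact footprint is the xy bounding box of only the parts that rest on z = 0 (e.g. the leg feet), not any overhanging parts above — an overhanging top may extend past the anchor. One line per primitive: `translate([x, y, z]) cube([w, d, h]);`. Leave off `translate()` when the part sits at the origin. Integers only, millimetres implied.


translate([167, 438, 0]) cube([3729, 146, 27]);
translate([167, 501, 27]) cube([3729, 20, 342]);
translate([167, 438, 369]) cube([3729, 146, 27]);


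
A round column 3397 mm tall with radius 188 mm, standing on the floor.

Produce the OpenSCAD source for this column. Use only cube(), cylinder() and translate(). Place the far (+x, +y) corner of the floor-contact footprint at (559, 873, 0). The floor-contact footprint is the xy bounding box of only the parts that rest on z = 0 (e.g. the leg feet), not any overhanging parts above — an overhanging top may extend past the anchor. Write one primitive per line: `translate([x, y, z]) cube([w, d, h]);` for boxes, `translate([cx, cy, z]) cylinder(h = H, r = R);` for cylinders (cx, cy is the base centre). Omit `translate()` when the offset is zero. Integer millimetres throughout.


translate([371, 685, 0]) cylinder(h = 3397, r = 188);


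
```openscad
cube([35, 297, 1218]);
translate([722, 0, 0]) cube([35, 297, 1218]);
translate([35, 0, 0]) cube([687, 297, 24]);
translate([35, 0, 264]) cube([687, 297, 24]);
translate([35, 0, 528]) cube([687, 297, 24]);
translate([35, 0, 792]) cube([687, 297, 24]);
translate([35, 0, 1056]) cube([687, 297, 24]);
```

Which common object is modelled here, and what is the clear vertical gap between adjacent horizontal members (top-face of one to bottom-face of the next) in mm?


A bookshelf. The clear shelf gap is 240 mm.

Two tall side panels with 5 horizontal boards between them — a bookshelf. The first two shelf undersides are at z = 0 and z = 264; with shelf thickness 24, the clear gap is 264 − 0 − 24 = 240 mm.


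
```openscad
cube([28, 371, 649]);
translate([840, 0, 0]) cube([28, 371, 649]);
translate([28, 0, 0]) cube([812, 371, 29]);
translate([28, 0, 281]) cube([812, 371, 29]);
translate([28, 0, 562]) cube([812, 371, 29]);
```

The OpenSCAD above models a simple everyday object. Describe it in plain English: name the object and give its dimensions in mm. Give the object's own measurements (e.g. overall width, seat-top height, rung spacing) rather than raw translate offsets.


An open bookshelf. Two side panels, each 28 mm thick, 371 mm deep and 649 mm tall, stand 868 mm apart (outside-to-outside). Between them sit 3 shelves, each 29 mm thick and 371 mm deep, spanning the full gap between the sides. The bottom shelf rests on the floor (its underside at z = 0) and the clear gap between one shelf's top and the next shelf's underside is 252 mm.


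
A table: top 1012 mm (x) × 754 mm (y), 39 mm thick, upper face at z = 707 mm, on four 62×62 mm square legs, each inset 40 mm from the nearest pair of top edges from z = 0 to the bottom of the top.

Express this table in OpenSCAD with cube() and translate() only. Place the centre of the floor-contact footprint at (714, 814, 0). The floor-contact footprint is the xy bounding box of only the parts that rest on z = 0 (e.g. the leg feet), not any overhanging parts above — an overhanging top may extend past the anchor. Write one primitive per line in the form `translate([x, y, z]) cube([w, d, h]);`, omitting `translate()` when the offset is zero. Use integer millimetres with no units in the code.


translate([208, 437, 668]) cube([1012, 754, 39]);
translate([248, 477, 0]) cube([62, 62, 668]);
translate([1118, 477, 0]) cube([62, 62, 668]);
translate([248, 1089, 0]) cube([62, 62, 668]);
translate([1118, 1089, 0]) cube([62, 62, 668]);


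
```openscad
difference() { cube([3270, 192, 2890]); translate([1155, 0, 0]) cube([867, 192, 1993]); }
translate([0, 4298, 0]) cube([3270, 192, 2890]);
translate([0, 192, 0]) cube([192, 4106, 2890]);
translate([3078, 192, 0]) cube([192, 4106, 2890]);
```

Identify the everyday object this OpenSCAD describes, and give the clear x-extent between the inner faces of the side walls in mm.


A single room. The interior width is 2886 mm.

Four walls enclosing a rectangle with a door in the front wall — a room. Outside width 3270 minus two 192 mm walls gives 2886 mm.


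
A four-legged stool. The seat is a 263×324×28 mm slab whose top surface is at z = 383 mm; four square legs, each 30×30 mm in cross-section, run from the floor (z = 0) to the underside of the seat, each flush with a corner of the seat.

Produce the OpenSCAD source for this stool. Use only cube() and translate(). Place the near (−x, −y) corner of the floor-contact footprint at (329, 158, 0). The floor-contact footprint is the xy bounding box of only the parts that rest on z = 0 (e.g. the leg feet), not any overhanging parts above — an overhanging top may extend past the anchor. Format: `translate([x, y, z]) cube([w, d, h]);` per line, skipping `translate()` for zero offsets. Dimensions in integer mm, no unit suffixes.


translate([329, 158, 355]) cube([263, 324, 28]);
translate([329, 158, 0]) cube([30, 30, 355]);
translate([562, 158, 0]) cube([30, 30, 355]);
translate([329, 452, 0]) cube([30, 30, 355]);
translate([562, 452, 0]) cube([30, 30, 355]);


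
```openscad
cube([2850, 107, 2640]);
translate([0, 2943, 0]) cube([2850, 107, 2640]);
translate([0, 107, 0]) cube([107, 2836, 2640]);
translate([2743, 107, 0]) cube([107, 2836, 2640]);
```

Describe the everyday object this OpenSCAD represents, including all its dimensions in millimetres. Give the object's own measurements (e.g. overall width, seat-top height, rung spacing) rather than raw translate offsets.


The wall frame of a small rectangular building: four walls, each 2640 mm tall and 107 mm thick, enclosing a footprint 2850 mm (x) by 3050 mm (y) outside-to-outside, with no floor or roof. The front and back walls (the −y and +y sides) span the full width; the two side walls fit between them.


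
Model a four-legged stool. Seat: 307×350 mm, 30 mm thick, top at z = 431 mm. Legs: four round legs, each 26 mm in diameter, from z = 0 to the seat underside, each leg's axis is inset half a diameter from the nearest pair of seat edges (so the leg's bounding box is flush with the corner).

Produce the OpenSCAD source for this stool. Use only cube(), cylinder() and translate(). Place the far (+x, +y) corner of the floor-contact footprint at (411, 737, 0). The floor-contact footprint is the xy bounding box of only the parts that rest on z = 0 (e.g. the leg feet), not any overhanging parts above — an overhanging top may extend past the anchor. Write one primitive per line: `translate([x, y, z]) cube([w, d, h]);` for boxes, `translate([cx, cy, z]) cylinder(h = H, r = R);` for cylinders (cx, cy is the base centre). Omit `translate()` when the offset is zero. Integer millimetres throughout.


// leg_h = 431 - 30 = 401
translate([104, 387, 401]) cube([307, 350, 30]);
translate([117, 400, 0]) cylinder(h = 401, r = 13);
translate([398, 400, 0]) cylinder(h = 401, r = 13);
translate([117, 724, 0]) cylinder(h = 401, r = 13);
translate([398, 724, 0]) cylinder(h = 401, r = 13);


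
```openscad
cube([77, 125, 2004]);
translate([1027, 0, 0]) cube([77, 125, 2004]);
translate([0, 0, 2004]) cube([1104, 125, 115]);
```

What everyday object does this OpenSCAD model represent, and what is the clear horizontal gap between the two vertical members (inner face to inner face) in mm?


A door frame. The clear opening width is 950 mm.

Two 2004 mm tall posts with a header on top — a door frame. The left jamb is 77 mm wide at x = 0; the right jamb starts at x = 1027. The clear opening is 1027 − 77 = 950 mm.


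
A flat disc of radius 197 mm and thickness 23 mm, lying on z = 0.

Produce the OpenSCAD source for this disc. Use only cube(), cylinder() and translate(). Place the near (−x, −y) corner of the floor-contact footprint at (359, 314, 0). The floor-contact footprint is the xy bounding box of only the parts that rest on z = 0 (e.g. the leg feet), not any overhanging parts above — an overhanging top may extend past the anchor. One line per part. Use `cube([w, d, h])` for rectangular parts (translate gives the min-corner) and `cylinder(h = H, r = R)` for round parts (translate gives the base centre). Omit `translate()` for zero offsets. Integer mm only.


translate([556, 511, 0]) cylinder(h = 23, r = 197);


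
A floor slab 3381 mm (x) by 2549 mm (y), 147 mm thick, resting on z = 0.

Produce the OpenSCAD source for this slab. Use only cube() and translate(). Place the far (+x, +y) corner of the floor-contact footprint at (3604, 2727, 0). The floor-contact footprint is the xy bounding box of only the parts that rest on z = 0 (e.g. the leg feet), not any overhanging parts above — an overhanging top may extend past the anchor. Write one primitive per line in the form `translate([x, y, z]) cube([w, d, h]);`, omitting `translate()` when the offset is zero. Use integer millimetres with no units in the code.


translate([223, 178, 0]) cube([3381, 2549, 147]);


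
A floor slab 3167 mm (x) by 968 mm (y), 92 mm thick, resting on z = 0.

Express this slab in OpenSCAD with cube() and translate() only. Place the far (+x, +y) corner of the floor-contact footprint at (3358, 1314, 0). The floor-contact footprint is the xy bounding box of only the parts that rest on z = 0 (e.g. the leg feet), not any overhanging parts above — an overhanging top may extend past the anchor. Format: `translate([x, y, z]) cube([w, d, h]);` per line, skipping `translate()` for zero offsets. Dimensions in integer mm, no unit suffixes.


translate([191, 346, 0]) cube([3167, 968, 92]);


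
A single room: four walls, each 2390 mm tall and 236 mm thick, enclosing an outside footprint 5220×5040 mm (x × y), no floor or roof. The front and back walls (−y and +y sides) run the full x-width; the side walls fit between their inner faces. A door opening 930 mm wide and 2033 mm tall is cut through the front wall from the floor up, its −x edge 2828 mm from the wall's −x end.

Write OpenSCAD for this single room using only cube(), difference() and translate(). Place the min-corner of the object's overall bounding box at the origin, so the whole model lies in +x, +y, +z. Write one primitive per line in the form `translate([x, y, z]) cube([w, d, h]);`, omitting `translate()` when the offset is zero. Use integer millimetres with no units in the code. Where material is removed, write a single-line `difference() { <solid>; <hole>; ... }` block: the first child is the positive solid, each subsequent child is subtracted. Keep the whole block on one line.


difference() { cube([5220, 236, 2390]); translate([2828, 0, 0]) cube([930, 236, 2033]); }
translate([0, 4804, 0]) cube([5220, 236, 2390]);
translate([0, 236, 0]) cube([236, 4568, 2390]);
translate([4984, 236, 0]) cube([236, 4568, 2390]);


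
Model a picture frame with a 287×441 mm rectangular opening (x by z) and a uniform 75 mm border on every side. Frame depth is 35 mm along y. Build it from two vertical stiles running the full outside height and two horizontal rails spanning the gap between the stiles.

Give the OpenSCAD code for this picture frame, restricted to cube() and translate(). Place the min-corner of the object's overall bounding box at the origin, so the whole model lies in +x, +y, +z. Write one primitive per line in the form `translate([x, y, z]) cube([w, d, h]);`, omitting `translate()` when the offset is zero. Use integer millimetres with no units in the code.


cube([75, 35, 591]);
translate([362, 0, 0]) cube([75, 35, 591]);
translate([75, 0, 0]) cube([287, 35, 75]);
translate([75, 0, 516]) cube([287, 35, 75]);


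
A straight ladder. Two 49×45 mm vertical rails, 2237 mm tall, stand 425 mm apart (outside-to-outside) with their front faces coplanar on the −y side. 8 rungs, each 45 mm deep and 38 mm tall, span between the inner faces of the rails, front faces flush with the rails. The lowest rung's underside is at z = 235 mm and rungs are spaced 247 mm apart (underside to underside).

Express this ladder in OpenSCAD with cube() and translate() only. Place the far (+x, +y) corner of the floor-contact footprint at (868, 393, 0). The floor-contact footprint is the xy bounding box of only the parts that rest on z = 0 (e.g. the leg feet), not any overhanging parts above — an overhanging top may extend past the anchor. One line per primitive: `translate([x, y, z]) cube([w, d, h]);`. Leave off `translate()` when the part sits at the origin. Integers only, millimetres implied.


translate([443, 348, 0]) cube([49, 45, 2237]);
translate([819, 348, 0]) cube([49, 45, 2237]);
translate([492, 348, 235]) cube([327, 45, 38]);
translate([492, 348, 482]) cube([327, 45, 38]);
translate([492, 348, 729]) cube([327, 45, 38]);
translate([492, 348, 976]) cube([327, 45, 38]);
translate([492, 348, 1223]) cube([327, 45, 38]);
translate([492, 348, 1470]) cube([327, 45, 38]);
translate([492, 348, 1717]) cube([327, 45, 38]);
translate([492, 348, 1964]) cube([327, 45, 38]);


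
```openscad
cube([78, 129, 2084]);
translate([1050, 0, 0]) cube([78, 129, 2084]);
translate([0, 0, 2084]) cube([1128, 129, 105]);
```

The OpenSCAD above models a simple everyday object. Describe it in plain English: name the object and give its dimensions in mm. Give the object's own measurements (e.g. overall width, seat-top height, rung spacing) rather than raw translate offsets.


A door frame. The clear opening is 972 mm wide and 2084 mm high. Two 78 mm wide jambs, 129 mm deep, stand either side of the opening from the floor to the top of the opening. A 105 mm thick head sits across the top of both jambs, spanning the full outside width of the frame.


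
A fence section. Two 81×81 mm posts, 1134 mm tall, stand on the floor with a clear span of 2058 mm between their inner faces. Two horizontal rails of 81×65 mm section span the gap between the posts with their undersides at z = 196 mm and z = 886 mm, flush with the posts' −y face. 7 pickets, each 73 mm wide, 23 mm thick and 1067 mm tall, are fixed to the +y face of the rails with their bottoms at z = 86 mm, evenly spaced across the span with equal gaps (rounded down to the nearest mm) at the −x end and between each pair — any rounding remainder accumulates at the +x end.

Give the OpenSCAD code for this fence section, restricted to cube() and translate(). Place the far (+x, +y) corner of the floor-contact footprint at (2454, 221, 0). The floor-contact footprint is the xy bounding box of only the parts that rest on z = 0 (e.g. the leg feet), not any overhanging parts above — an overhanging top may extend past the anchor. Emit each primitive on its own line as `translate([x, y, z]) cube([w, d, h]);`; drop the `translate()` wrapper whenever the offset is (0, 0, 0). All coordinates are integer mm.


translate([234, 140, 0]) cube([81, 81, 1134]);
translate([2373, 140, 0]) cube([81, 81, 1134]);
translate([315, 140, 196]) cube([2058, 81, 65]);
translate([315, 140, 886]) cube([2058, 81, 65]);
translate([508, 221, 86]) cube([73, 23, 1067]);
translate([774, 221, 86]) cube([73, 23, 1067]);
translate([1040, 221, 86]) cube([73, 23, 1067]);
translate([1306, 221, 86]) cube([73, 23, 1067]);
translate([1572, 221, 86]) cube([73, 23, 1067]);
translate([1838, 221, 86]) cube([73, 23, 1067]);
translate([2104, 221, 86]) cube([73, 23, 1067]);


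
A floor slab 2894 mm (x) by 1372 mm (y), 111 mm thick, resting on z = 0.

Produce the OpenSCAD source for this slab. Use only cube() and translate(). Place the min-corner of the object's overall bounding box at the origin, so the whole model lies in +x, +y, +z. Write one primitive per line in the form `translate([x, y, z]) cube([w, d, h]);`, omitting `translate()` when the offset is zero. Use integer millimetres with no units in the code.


cube([2894, 1372, 111]);


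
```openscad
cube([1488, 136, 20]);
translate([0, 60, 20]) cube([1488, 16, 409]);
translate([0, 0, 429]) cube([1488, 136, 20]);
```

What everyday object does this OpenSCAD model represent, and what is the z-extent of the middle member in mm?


An I-beam. The web height is 409 mm.

Two wide flanges with a thin centred web — an I-beam. Overall 449 mm minus two 20 mm flanges gives a web of 449 − 2·20 = 409 mm.


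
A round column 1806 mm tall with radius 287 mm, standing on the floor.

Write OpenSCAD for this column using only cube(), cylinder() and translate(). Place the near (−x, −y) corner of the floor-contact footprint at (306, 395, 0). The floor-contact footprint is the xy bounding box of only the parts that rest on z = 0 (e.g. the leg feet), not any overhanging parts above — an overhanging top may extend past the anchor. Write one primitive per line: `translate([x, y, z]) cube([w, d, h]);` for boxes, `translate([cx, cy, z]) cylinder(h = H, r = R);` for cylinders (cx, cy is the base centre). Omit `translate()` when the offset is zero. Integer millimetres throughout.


translate([593, 682, 0]) cylinder(h = 1806, r = 287);


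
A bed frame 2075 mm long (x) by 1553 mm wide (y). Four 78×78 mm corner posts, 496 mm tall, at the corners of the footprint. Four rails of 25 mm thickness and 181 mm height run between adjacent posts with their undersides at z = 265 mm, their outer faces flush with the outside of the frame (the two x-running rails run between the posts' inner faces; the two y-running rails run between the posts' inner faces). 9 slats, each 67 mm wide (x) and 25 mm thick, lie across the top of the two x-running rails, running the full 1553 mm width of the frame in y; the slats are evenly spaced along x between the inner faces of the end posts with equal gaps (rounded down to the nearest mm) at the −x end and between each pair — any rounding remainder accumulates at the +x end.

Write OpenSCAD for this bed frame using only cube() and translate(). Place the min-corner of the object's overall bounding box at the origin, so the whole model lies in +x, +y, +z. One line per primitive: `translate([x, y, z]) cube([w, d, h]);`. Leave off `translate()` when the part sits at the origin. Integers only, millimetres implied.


// slat z = rail_z + rail_h = 265 + 181 = 446
// slat gap = ⌊(1919 − 9·67) / 10⌋ = 131
cube([78, 78, 496]);
translate([0, 1475, 0]) cube([78, 78, 496]);
translate([1997, 0, 0]) cube([78, 78, 496]);
translate([1997, 1475, 0]) cube([78, 78, 496]);
translate([78, 0, 265]) cube([1919, 25, 181]);
translate([78, 1528, 265]) cube([1919, 25, 181]);
translate([0, 78, 265]) cube([25, 1397, 181]);
translate([2050, 78, 265]) cube([25, 1397, 181]);
translate([209, 0, 446]) cube([67, 1553, 25]);
translate([407, 0, 446]) cube([67, 1553, 25]);
translate([605, 0, 446]) cube([67, 1553, 25]);
translate([803, 0, 446]) cube([67, 1553, 25]);
translate([1001, 0, 446]) cube([67, 1553, 25]);
translate([1199, 0, 446]) cube([67, 1553, 25]);
translate([1397, 0, 446]) cube([67, 1553, 25]);
translate([1595, 0, 446]) cube([67, 1553, 25]);
translate([1793, 0, 446]) cube([67, 1553, 25]);


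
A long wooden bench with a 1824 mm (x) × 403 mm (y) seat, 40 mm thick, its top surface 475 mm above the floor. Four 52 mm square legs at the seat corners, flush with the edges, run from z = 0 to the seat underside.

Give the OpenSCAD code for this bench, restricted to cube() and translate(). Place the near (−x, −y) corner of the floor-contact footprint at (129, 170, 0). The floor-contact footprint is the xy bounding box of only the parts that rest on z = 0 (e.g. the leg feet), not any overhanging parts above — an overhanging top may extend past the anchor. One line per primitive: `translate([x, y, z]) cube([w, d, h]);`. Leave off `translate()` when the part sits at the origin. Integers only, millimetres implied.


translate([129, 170, 435]) cube([1824, 403, 40]);
translate([129, 170, 0]) cube([52, 52, 435]);
translate([129, 521, 0]) cube([52, 52, 435]);
translate([1901, 170, 0]) cube([52, 52, 435]);
translate([1901, 521, 0]) cube([52, 52, 435]);


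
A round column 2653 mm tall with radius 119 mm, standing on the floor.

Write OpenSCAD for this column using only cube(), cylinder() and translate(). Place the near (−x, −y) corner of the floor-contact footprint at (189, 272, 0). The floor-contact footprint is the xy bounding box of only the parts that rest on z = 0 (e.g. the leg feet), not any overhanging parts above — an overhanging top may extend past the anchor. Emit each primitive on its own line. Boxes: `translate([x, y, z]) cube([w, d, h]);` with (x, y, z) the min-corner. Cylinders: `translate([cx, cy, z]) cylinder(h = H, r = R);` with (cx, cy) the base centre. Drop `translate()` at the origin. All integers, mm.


translate([308, 391, 0]) cylinder(h = 2653, r = 119);


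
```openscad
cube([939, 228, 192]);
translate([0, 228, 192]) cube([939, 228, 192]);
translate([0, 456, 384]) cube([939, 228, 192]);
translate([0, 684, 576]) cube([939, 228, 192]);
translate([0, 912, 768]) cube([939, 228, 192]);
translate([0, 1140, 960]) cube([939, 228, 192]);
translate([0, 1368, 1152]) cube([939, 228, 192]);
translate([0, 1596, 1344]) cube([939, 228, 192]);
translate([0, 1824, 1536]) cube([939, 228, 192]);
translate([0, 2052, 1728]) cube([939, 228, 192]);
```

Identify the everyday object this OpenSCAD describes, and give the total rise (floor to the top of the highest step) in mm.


A staircase. The total rise is 1920 mm.

10 identical blocks, each offset up and back from the previous — a staircase. Each step is 192 mm tall and there are 10 of them, so the total rise is 10 × 192 = 1920 mm.


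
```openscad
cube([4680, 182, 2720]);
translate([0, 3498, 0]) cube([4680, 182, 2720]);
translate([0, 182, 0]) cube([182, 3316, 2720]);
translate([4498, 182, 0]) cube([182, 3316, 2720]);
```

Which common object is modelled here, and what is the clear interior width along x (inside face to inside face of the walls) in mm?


A house (or room) frame. The interior width is 4316 mm.

Four 2720 mm walls enclosing a rectangle with no floor or roof — a room or house frame. Outside width is 4680 mm and wall thickness is 182 mm, so the interior width is 4680 − 2 × 182 = 4316 mm.


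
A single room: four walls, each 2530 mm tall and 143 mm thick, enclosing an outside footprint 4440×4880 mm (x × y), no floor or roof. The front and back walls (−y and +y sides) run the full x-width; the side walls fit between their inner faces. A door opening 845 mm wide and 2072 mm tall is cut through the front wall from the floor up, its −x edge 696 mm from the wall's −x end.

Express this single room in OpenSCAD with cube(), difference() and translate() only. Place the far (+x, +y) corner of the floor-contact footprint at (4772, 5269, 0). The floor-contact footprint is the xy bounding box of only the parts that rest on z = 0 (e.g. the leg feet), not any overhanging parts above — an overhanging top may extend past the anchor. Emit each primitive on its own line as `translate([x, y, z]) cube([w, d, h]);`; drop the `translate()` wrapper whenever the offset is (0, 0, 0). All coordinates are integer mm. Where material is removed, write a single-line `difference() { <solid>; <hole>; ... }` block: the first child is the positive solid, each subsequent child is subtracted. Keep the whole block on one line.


difference() { translate([332, 389, 0]) cube([4440, 143, 2530]); translate([1028, 389, 0]) cube([845, 143, 2072]); }
translate([332, 5126, 0]) cube([4440, 143, 2530]);
translate([332, 532, 0]) cube([143, 4594, 2530]);
translate([4629, 532, 0]) cube([143, 4594, 2530]);


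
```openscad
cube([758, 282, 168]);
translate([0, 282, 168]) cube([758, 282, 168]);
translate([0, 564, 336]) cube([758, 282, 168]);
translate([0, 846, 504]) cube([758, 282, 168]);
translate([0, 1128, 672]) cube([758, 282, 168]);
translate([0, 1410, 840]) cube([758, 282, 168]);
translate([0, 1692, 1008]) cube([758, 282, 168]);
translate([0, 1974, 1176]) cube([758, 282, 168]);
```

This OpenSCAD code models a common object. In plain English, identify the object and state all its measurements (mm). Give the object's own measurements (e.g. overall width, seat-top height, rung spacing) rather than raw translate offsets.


A straight staircase of 8 solid steps. Each step is 758 mm wide (x), 282 mm deep (y, the going) and 168 mm tall (the rise). The first step rests on the floor; each subsequent step sits one going further in +y and one rise higher in +z, directly behind and above the previous step with no overlap.


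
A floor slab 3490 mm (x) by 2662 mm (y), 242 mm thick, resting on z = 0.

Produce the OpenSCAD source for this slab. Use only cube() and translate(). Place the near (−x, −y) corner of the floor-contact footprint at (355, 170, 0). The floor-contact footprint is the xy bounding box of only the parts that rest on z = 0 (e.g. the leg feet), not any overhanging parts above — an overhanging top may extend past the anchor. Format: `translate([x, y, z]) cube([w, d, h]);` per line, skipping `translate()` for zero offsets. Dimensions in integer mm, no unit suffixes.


translate([355, 170, 0]) cube([3490, 2662, 242]);


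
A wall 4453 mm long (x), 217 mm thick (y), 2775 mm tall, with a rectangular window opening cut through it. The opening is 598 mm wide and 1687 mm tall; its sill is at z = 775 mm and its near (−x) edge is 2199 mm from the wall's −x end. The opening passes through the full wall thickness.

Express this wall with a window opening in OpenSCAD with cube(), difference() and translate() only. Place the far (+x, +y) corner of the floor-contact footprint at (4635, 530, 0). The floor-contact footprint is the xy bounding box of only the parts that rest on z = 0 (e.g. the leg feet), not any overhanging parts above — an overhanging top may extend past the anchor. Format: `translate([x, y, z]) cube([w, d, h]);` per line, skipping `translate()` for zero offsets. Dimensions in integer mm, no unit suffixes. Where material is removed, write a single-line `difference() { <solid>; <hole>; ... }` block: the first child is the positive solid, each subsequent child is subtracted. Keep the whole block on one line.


difference() { translate([182, 313, 0]) cube([4453, 217, 2775]); translate([2381, 313, 775]) cube([598, 217, 1687]); }


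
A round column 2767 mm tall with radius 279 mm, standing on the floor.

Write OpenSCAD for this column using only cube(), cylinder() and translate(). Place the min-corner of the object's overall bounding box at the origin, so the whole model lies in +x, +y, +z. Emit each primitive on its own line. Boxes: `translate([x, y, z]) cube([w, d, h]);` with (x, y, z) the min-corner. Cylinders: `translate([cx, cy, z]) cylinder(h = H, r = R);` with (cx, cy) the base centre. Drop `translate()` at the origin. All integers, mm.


translate([279, 279, 0]) cylinder(h = 2767, r = 279);


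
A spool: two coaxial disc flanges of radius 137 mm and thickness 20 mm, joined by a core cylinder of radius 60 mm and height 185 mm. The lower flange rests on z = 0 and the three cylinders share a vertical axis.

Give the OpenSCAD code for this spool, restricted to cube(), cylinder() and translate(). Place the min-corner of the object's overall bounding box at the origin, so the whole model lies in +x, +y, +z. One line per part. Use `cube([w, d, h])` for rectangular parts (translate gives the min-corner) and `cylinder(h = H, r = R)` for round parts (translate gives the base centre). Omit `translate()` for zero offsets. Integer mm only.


translate([137, 137, 0]) cylinder(h = 20, r = 137);
translate([137, 137, 20]) cylinder(h = 185, r = 60);
translate([137, 137, 205]) cylinder(h = 20, r = 137);
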